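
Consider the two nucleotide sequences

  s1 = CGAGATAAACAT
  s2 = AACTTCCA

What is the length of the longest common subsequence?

Let dp[i][j] be the LCS length of the first i bases of s1 and the first j bases of s2. dp[i][j] = dp[i-1][j-1]+1 when the i-th and j-th bases match, else max(dp[i-1][j], dp[i][j-1]).
    ·  A  A  C  T  T  C  C  A
 ·  0  0  0  0  0  0  0  0  0
 C  0  0  0  1  1  1  1  1  1
 G  0  0  0  1  1  1  1  1  1
 A  0  1  1  1  1  1  1  1  2
 G  0  1  1  1  1  1  1  1  2
 A  0  1  2  2  2  2  2  2  2
 T  0  1  2  2  3  3  3  3  3
 A  0  1  2  2  3  3  3  3  4
 A  0  1  2  2  3  3  3  3  4
 A  0  1  2  2  3  3  3  3  4
 C  0  1  2  3  3  3  4  4  4
 A  0  1  2  3  3  3  4  4  5
 T  0  1  2  3  4  4  4  4  5
dp[12][8] = 5. One LCS (by backtracking along matches): AATCA.

5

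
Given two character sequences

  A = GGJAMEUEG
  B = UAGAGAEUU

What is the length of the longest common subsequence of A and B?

5

Match G at A[1]=B[3] → G at A[2]=B[5] → A at A[4]=B[6] → E at A[6]=B[7] → U at A[7]=B[9] — 5 characters in the same relative order in both. Since dp[9][9] = 5, nothing longer is possible.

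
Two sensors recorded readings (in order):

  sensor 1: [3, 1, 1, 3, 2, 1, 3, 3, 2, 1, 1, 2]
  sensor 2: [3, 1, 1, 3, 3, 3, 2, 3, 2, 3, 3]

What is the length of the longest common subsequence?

8

Let dp[i][j] be the LCS length of the first i values of sensor 1 and the first j values of sensor 2. dp[i][j] = dp[i-1][j-1]+1 when the i-th and j-th values match, else max(dp[i-1][j], dp[i][j-1]).
    ·  3  1  1  3  3  3  2  3  2  3  3
 ·  0  0  0  0  0  0  0  0  0  0  0  0
 3  0  1  1  1  1  1  1  1  1  1  1  1
 1  0  1  2  2  2  2  2  2  2  2  2  2
 1  0  1  2  3  3  3  3  3  3  3  3  3
 3  0  1  2  3  4  4  4  4  4  4  4  4
 2  0  1  2  3  4  4  4  5  5  5  5  5
 1  0  1  2  3  4  4  4  5  5  5  5  5
 3  0  1  2  3  4  5  5  5  6  6  6  6
 3  0  1  2  3  4  5  6  6  6  6  7  7
 2  0  1  2  3  4  5  6  7  7  7  7  7
 1  0  1  2  3  4  5  6  7  7  7  7  7
 1  0  1  2  3  4  5  6  7  7  7  7  7
 2  0  1  2  3  4  5  6  7  7  8  8  8
dp[12][11] = 8. One LCS (by backtracking along matches): 3, 1, 1, 3, 3, 3, 2, 2.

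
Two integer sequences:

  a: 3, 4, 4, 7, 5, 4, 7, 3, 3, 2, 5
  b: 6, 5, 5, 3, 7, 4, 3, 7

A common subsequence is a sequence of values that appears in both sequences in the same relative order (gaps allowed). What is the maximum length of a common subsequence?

4

Match 3 (a #1, b #4); then 7 (a #4, b #5); then 4 (a #6, b #6); then 7 (a #7, b #8) — 4 values in the same relative order in both. Since dp[11][8] = 4, nothing longer is possible.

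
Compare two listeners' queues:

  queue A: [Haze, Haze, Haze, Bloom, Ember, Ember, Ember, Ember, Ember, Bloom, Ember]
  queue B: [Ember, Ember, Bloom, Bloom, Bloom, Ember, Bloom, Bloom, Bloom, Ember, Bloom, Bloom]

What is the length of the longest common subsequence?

5

Pick Ember at queue A[5]=queue B[1], Ember at queue A[6]=queue B[2], Ember at queue A[7]=queue B[6], Ember at queue A[8]=queue B[10], Bloom at queue A[10]=queue B[12]; all 5 songs appear in both, in order, and the DP table's final entry dp[11][12] is also 5, so no common subsequence is longer.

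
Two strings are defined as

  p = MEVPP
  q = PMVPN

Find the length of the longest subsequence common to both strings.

3

One common subsequence of length 3: M at p[1]=q[2]; then V at p[3]=q[3]; then P at p[4]=q[4]. Since dp[5][5] = 3, nothing longer is possible.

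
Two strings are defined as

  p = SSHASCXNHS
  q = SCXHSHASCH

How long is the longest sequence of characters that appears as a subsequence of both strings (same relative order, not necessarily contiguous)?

Let dp[i][j] be the LCS length of the first i characters of p and the first j characters of q. dp[i][j] = dp[i-1][j-1]+1 when the i-th and j-th characters match, else max(dp[i-1][j], dp[i][j-1]).
    ·  S  C  X  H  S  H  A  S  C  H
 ·  0  0  0  0  0  0  0  0  0  0  0
 S  0  1  1  1  1  1  1  1  1  1  1
 S  0  1  1  1  1  2  2  2  2  2  2
 H  0  1  1  1  2  2  3  3  3  3  3
 A  0  1  1  1  2  2  3  4  4  4  4
 S  0  1  1  1  2  3  3  4  5  5  5
 C  0  1  2  2  2  3  3  4  5  6  6
 X  0  1  2  3  3  3  3  4  5  6  6
 N  0  1  2  3  3  3  3  4  5  6  6
 H  0  1  2  3  4  4  4  4  5  6  7
 S  0  1  2  3  4  5  5  5  5  6  7
dp[10][10] = 7. One LCS (by backtracking along matches): SSHASCH.

7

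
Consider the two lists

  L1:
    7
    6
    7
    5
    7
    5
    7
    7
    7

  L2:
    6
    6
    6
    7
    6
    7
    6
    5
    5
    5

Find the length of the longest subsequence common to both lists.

5

Match 7 [1,4] → 6 [2,5] → 7 [3,6] → 5 [4,9] → 5 [6,10] — 5 values in the same relative order in both. dp[9][10] = 5 confirms this is the maximum.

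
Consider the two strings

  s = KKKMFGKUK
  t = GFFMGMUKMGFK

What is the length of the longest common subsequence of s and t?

4

Match K [3,8]; then M [4,9]; then F [5,11]; then K [9,12] — 4 characters in the same relative order in both, and the DP table's final entry dp[9][12] is also 4, so no common subsequence is longer.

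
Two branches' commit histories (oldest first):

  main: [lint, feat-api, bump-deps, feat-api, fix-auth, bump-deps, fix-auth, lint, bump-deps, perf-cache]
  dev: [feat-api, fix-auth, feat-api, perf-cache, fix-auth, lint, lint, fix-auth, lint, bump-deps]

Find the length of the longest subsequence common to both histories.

6

Match feat-api (main #2, dev #1) → feat-api (main #4, dev #3) → fix-auth (main #5, dev #5) → fix-auth (main #7, dev #8) → lint (main #8, dev #9) → bump-deps (main #9, dev #10) — 6 commits in the same relative order in both. dp[10][10] = 6 confirms this is the maximum.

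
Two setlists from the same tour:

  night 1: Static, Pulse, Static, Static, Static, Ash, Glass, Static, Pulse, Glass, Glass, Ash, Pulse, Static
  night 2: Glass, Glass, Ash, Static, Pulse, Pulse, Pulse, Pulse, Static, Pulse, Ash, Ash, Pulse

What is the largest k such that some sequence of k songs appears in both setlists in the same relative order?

Pick Static [1,4] → Pulse [2,8] → Static [3,9] → Ash [6,11] → Ash [12,12] → Pulse [13,13]; all 6 songs appear in both, in order. dp[14][13] = 6 confirms this is the maximum.

6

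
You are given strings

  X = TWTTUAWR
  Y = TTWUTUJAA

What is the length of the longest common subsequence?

5

Match T at X[1]=Y[2]; then W at X[2]=Y[3]; then T at X[4]=Y[5]; then U at X[5]=Y[6]; then A at X[6]=Y[9] — 5 characters in the same relative order in both. Since dp[8][9] = 5, nothing longer is possible.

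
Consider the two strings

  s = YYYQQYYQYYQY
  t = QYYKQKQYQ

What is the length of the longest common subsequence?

Match Y [1,2], Y [2,3], Q [4,5], Q [8,7], Y [10,8], Q [11,9] — 6 characters in the same relative order in both. The LCS DP gives dp[12][9] = 6, so this is optimal.

6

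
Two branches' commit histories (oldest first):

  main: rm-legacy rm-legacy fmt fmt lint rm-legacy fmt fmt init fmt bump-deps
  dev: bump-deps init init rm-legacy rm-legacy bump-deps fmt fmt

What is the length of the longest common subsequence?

Match rm-legacy (main #1, dev #4) → rm-legacy (main #2, dev #5) → fmt (main #8, dev #7) → fmt (main #10, dev #8) — 4 commits in the same relative order in both. dp[11][8] = 4 confirms this is the maximum.

4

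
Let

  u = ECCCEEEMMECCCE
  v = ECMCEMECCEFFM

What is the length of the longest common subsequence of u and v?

9

Taking E at u[1]=v[1], C at u[2]=v[2], C at u[4]=v[4], E at u[7]=v[5], M at u[9]=v[6], E at u[10]=v[7], C at u[12]=v[8], C at u[13]=v[9], E at u[14]=v[10] gives a common subsequence of length 9, and the DP table's final entry dp[14][13] is also 9, so no common subsequence is longer.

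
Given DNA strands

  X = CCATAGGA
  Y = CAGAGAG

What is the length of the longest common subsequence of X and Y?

5

Pick C (X #2, Y #1) → A (X #3, Y #2) → A (X #5, Y #4) → G (X #6, Y #5) → G (X #7, Y #7); all 5 bases appear in both, in order. Since dp[8][7] = 5, nothing longer is possible.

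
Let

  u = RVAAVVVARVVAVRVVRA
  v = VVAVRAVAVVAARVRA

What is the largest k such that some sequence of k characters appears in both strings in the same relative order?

12

Match V at u[2]=v[2], then A at u[3]=v[3], then A at u[4]=v[6], then V at u[5]=v[7], then V at u[6]=v[9], then V at u[7]=v[10], then A at u[8]=v[11], then A at u[12]=v[12], then R at u[14]=v[13], then V at u[16]=v[14], then R at u[17]=v[15], then A at u[18]=v[16] — 12 characters in the same relative order in both. Since dp[18][16] = 12, nothing longer is possible.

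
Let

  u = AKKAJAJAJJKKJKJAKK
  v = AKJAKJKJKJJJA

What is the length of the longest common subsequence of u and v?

One common subsequence of length 10: A [1,1], then K [3,2], then J [5,3], then A [6,4], then J [7,6], then J [9,8], then J [10,10], then J [13,11], then J [15,12], then A [16,13]. dp[18][13] = 10 confirms this is the maximum.

10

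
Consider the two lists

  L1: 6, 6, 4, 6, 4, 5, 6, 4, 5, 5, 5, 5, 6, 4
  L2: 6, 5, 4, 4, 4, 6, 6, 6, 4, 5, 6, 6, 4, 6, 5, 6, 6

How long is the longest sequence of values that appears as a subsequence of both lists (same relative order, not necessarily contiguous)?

9

Match 6 [1,6], 6 [2,7], 6 [4,8], 4 [5,9], 5 [6,10], 6 [7,12], 4 [8,13], 5 [9,15], 6 [13,17] — 9 values in the same relative order in both, and the DP table's final entry dp[14][17] is also 9, so no common subsequence is longer.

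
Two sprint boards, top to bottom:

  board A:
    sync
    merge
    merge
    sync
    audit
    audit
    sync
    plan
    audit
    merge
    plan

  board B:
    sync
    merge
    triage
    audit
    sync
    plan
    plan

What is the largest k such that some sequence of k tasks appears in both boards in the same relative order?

6

Pick sync [1,1] → merge [2,2] → audit [6,4] → sync [7,5] → plan [8,6] → plan [11,7]; all 6 tasks appear in both, in order. The LCS DP gives dp[11][7] = 6, so this is optimal.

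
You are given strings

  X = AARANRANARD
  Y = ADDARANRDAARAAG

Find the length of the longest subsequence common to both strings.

9

One common subsequence of length 9: A [1,1], A [2,4], R [3,5], A [4,6], N [5,7], R [6,8], A [7,10], A [9,11], R [10,12], and the DP table's final entry dp[11][15] is also 9, so no common subsequence is longer.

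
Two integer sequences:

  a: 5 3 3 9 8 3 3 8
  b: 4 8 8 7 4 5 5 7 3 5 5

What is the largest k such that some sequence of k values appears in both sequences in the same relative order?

2

Let dp[i][j] be the LCS length of the first i values of a and the first j values of b. dp[i][j] = dp[i-1][j-1]+1 when the i-th and j-th values match, else max(dp[i-1][j], dp[i][j-1]).
    ·  4  8  8  7  4  5  5  7  3  5  5
 ·  0  0  0  0  0  0  0  0  0  0  0  0
 5  0  0  0  0  0  0  1  1  1  1  1  1
 3  0  0  0  0  0  0  1  1  1  2  2  2
 3  0  0  0  0  0  0  1  1  1  2  2  2
 9  0  0  0  0  0  0  1  1  1  2  2  2
 8  0  0  1  1  1  1  1  1  1  2  2  2
 3  0  0  1  1  1  1  1  1  1  2  2  2
 3  0  0  1  1  1  1  1  1  1  2  2  2
 8  0  0  1  2  2  2  2  2  2  2  2  2
dp[8][11] = 2. One LCS (by backtracking along matches): 5, 3.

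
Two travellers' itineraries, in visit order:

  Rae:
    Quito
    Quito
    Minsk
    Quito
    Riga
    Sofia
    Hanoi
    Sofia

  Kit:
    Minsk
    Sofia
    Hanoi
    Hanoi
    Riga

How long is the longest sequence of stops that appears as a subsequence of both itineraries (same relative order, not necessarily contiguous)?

Pick Minsk at Rae[3]=Kit[1]; then Sofia at Rae[6]=Kit[2]; then Hanoi at Rae[7]=Kit[4]; all 3 stops appear in both, in order, and the DP table's final entry dp[8][5] is also 3, so no common subsequence is longer.

3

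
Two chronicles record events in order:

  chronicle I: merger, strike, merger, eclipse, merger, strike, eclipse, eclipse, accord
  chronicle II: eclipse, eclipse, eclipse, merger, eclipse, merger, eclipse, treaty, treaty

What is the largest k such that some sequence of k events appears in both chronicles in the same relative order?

Pick merger [3,4] → eclipse [4,5] → merger [5,6] → eclipse [7,7]; all 4 events appear in both, in order, and the DP table's final entry dp[9][9] is also 4, so no common subsequence is longer.

4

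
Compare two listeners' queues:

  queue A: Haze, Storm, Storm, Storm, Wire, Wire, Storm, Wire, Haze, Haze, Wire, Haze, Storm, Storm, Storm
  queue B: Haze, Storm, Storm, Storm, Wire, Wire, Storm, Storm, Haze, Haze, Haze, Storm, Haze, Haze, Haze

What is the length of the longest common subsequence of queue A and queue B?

Taking Haze (queue A #1, queue B #1), then Storm (queue A #2, queue B #2), then Storm (queue A #3, queue B #3), then Storm (queue A #4, queue B #4), then Wire (queue A #5, queue B #5), then Wire (queue A #6, queue B #6), then Storm (queue A #7, queue B #8), then Haze (queue A #9, queue B #9), then Haze (queue A #10, queue B #10), then Haze (queue A #12, queue B #11), then Storm (queue A #13, queue B #12) gives a common subsequence of length 11. Since dp[15][15] = 11, nothing longer is possible.

11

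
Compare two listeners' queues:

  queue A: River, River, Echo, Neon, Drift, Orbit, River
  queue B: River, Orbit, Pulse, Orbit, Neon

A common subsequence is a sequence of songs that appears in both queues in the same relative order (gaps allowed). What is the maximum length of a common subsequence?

2

Pick River (queue A #1, queue B #1) → Neon (queue A #4, queue B #5); all 2 songs appear in both, in order, and the DP table's final entry dp[7][5] is also 2, so no common subsequence is longer.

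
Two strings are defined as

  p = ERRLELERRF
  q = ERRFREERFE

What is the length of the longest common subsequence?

7

Match E (p #1, q #1); then R (p #2, q #3); then R (p #3, q #5); then E (p #5, q #6); then E (p #7, q #7); then R (p #9, q #8); then F (p #10, q #9) — 7 characters in the same relative order in both. dp[10][10] = 7 confirms this is the maximum.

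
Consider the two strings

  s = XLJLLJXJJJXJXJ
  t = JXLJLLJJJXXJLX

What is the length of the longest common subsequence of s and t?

Match X at s[1]=t[2]; then L at s[2]=t[3]; then J at s[3]=t[4]; then L at s[4]=t[5]; then L at s[5]=t[6]; then J at s[6]=t[7]; then J at s[8]=t[8]; then J at s[9]=t[9]; then X at s[11]=t[11]; then J at s[12]=t[12]; then X at s[13]=t[14] — 11 characters in the same relative order in both. The LCS DP gives dp[14][14] = 11, so this is optimal.

11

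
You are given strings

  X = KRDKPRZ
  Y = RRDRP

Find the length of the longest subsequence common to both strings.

Match R [2,2], then D [3,3], then P [5,5] — 3 characters in the same relative order in both. dp[7][5] = 3 confirms this is the maximum.

3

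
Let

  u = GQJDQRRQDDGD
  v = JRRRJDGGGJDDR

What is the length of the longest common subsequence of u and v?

6

One common subsequence of length 6: J at u[3]=v[1]; then R at u[6]=v[3]; then R at u[7]=v[4]; then D at u[9]=v[6]; then D at u[10]=v[11]; then D at u[12]=v[12]. dp[12][13] = 6 confirms this is the maximum.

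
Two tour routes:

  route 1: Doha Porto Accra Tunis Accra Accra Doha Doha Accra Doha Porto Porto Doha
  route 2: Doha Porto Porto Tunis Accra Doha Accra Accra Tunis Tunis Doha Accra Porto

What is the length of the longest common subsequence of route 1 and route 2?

8

Taking Doha (route 1 #1, route 2 #1) → Porto (route 1 #2, route 2 #3) → Accra (route 1 #3, route 2 #5) → Accra (route 1 #5, route 2 #7) → Accra (route 1 #6, route 2 #8) → Doha (route 1 #8, route 2 #11) → Accra (route 1 #9, route 2 #12) → Porto (route 1 #12, route 2 #13) gives a common subsequence of length 8. The LCS DP gives dp[13][13] = 8, so this is optimal.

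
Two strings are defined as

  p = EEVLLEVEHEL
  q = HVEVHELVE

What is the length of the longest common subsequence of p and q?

6

Pick V at p[3]=q[2] → E at p[6]=q[3] → V at p[7]=q[4] → H at p[9]=q[5] → E at p[10]=q[6] → L at p[11]=q[7]; all 6 characters appear in both, in order. Since dp[11][9] = 6, nothing longer is possible.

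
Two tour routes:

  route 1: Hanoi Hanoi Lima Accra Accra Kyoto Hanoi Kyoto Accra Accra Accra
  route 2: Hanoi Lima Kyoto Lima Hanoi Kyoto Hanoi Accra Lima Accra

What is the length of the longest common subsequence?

7

Pick Hanoi (route 1 #2, route 2 #1), then Lima (route 1 #3, route 2 #2), then Kyoto (route 1 #6, route 2 #3), then Hanoi (route 1 #7, route 2 #5), then Kyoto (route 1 #8, route 2 #6), then Accra (route 1 #9, route 2 #8), then Accra (route 1 #11, route 2 #10); all 7 stops appear in both, in order. dp[11][10] = 7 confirms this is the maximum.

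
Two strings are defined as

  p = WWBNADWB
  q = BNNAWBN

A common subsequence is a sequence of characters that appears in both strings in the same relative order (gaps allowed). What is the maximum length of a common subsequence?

Let dp[i][j] be the LCS length of the first i characters of p and the first j characters of q. dp[i][j] = dp[i-1][j-1]+1 when the i-th and j-th characters match, else max(dp[i-1][j], dp[i][j-1]).
    ·  B  N  N  A  W  B  N
 ·  0  0  0  0  0  0  0  0
 W  0  0  0  0  0  1  1  1
 W  0  0  0  0  0  1  1  1
 B  0  1  1  1  1  1  2  2
 N  0  1  2  2  2  2  2  3
 A  0  1  2  2  3  3  3  3
 D  0  1  2  2  3  3  3  3
 W  0  1  2  2  3  4  4  4
 B  0  1  2  2  3  4  5  5
dp[8][7] = 5. One LCS (by backtracking along matches): BNAWB.

5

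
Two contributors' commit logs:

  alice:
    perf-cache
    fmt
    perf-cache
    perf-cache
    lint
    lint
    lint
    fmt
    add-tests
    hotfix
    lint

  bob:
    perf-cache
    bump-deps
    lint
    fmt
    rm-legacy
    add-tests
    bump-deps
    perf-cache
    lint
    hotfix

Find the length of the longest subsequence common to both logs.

5

Pick perf-cache at alice[1]=bob[1]; then fmt at alice[2]=bob[4]; then perf-cache at alice[4]=bob[8]; then lint at alice[7]=bob[9]; then hotfix at alice[10]=bob[10]; all 5 commits appear in both, in order. The LCS DP gives dp[11][10] = 5, so this is optimal.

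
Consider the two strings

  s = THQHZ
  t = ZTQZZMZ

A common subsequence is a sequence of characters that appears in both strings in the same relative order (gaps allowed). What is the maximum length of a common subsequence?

Match T (s #1, t #2) → Q (s #3, t #3) → Z (s #5, t #7) — 3 characters in the same relative order in both. dp[5][7] = 3 confirms this is the maximum.

3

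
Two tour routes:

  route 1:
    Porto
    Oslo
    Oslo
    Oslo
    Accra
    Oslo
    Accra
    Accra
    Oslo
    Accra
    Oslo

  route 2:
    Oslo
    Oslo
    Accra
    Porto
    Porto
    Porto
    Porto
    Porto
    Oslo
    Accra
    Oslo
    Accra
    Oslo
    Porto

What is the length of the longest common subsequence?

8

Taking Oslo at route 1[3]=route 2[1] → Oslo at route 1[4]=route 2[2] → Accra at route 1[5]=route 2[3] → Oslo at route 1[6]=route 2[9] → Accra at route 1[8]=route 2[10] → Oslo at route 1[9]=route 2[11] → Accra at route 1[10]=route 2[12] → Oslo at route 1[11]=route 2[13] gives a common subsequence of length 8. Since dp[11][14] = 8, nothing longer is possible.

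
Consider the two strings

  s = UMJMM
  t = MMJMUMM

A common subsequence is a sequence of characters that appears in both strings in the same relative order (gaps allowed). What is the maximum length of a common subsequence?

4

Match M (s #2, t #2), then J (s #3, t #3), then M (s #4, t #6), then M (s #5, t #7) — 4 characters in the same relative order in both, and the DP table's final entry dp[5][7] is also 4, so no common subsequence is longer.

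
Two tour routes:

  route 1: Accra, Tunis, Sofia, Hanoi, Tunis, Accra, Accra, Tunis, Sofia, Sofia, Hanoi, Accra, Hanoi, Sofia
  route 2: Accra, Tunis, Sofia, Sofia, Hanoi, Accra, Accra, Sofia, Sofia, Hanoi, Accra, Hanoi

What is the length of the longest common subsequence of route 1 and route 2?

Pick Accra at route 1[1]=route 2[1]; then Tunis at route 1[2]=route 2[2]; then Sofia at route 1[3]=route 2[4]; then Hanoi at route 1[4]=route 2[5]; then Accra at route 1[6]=route 2[6]; then Accra at route 1[7]=route 2[7]; then Sofia at route 1[9]=route 2[8]; then Sofia at route 1[10]=route 2[9]; then Hanoi at route 1[11]=route 2[10]; then Accra at route 1[12]=route 2[11]; then Hanoi at route 1[13]=route 2[12]; all 11 stops appear in both, in order, and the DP table's final entry dp[14][12] is also 11, so no common subsequence is longer.

11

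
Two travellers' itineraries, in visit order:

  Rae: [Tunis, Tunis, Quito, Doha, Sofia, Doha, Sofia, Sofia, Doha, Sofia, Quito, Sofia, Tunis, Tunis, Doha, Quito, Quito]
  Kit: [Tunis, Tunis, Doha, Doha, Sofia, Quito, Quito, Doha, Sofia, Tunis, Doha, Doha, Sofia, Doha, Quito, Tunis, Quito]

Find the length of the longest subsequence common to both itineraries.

One common subsequence of length 11: Tunis at Rae[1]=Kit[1], then Tunis at Rae[2]=Kit[2], then Quito at Rae[3]=Kit[7], then Doha at Rae[4]=Kit[8], then Sofia at Rae[5]=Kit[9], then Doha at Rae[6]=Kit[12], then Sofia at Rae[8]=Kit[13], then Doha at Rae[9]=Kit[14], then Quito at Rae[11]=Kit[15], then Tunis at Rae[14]=Kit[16], then Quito at Rae[17]=Kit[17]. The LCS DP gives dp[17][17] = 11, so this is optimal.

11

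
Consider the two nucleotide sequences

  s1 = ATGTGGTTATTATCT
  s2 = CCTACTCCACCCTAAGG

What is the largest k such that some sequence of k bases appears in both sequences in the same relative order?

6

One common subsequence of length 6: T at s1[8]=s2[3] → A at s1[9]=s2[4] → T at s1[10]=s2[6] → A at s1[12]=s2[9] → C at s1[14]=s2[12] → T at s1[15]=s2[13]. dp[15][17] = 6 confirms this is the maximum.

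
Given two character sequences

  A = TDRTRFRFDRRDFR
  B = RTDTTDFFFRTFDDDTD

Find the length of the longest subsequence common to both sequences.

8

Match T (A #1, B #2), then D (A #2, B #3), then T (A #4, B #5), then F (A #6, B #9), then R (A #7, B #10), then F (A #8, B #12), then D (A #9, B #15), then D (A #12, B #17) — 8 characters in the same relative order in both. The LCS DP gives dp[14][17] = 8, so this is optimal.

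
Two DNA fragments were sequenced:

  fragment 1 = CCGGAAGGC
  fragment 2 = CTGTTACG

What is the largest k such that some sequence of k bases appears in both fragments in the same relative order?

Taking C at fragment 1[1]=fragment 2[1] → G at fragment 1[3]=fragment 2[3] → A at fragment 1[5]=fragment 2[6] → G at fragment 1[8]=fragment 2[8] gives a common subsequence of length 4. Since dp[9][8] = 4, nothing longer is possible.

4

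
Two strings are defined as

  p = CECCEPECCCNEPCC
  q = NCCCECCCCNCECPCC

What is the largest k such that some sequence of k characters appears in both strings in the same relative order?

Taking C [1,2] → C [3,3] → C [4,4] → E [5,5] → C [8,7] → C [9,8] → C [10,9] → N [11,10] → E [12,12] → P [13,14] → C [14,15] → C [15,16] gives a common subsequence of length 12. The LCS DP gives dp[15][16] = 12, so this is optimal.

12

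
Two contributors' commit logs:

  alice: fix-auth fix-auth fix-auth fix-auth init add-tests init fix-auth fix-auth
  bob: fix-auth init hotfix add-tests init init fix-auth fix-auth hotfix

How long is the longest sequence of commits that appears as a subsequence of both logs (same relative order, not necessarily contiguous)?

6

Pick fix-auth [4,1], init [5,2], add-tests [6,4], init [7,6], fix-auth [8,7], fix-auth [9,8]; all 6 commits appear in both, in order. dp[9][9] = 6 confirms this is the maximum.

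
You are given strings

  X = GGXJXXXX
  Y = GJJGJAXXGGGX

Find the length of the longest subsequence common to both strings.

Let dp[i][j] be the LCS length of the first i characters of X and the first j characters of Y. dp[i][j] = dp[i-1][j-1]+1 when the i-th and j-th characters match, else max(dp[i-1][j], dp[i][j-1]).
    ·  G  J  J  G  J  A  X  X  G  G  G  X
 ·  0  0  0  0  0  0  0  0  0  0  0  0  0
 G  0  1  1  1  1  1  1  1  1  1  1  1  1
 G  0  1  1  1  2  2  2  2  2  2  2  2  2
 X  0  1  1  1  2  2  2  3  3  3  3  3  3
 J  0  1  2  2  2  3  3  3  3  3  3  3  3
 X  0  1  2  2  2  3  3  4  4  4  4  4  4
 X  0  1  2  2  2  3  3  4  5  5  5  5  5
 X  0  1  2  2  2  3  3  4  5  5  5  5  6
 X  0  1  2  2  2  3  3  4  5  5  5  5  6
dp[8][12] = 6. One LCS (by backtracking along matches): GGJXXX.

6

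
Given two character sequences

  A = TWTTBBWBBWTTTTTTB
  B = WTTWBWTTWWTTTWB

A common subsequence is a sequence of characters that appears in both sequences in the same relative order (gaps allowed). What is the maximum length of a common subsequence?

12

One common subsequence of length 12: W at A[2]=B[1]; then T at A[3]=B[2]; then T at A[4]=B[3]; then W at A[7]=B[4]; then B at A[9]=B[5]; then W at A[10]=B[6]; then T at A[11]=B[7]; then T at A[12]=B[8]; then T at A[13]=B[11]; then T at A[14]=B[12]; then T at A[15]=B[13]; then B at A[17]=B[15]. dp[17][15] = 12 confirms this is the maximum.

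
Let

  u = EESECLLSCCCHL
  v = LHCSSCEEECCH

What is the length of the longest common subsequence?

6

Taking E at u[1]=v[7] → E at u[2]=v[8] → E at u[4]=v[9] → C at u[10]=v[10] → C at u[11]=v[11] → H at u[12]=v[12] gives a common subsequence of length 6. Since dp[13][12] = 6, nothing longer is possible.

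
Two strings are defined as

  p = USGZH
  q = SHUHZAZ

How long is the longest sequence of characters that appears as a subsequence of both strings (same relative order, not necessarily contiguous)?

Taking U at p[1]=q[3] → Z at p[4]=q[7] gives a common subsequence of length 2, and the DP table's final entry dp[5][7] is also 2, so no common subsequence is longer.

2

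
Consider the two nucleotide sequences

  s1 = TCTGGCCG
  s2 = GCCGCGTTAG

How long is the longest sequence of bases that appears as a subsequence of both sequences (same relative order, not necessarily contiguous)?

Let dp[i][j] be the LCS length of the first i bases of s1 and the first j bases of s2. dp[i][j] = dp[i-1][j-1]+1 when the i-th and j-th bases match, else max(dp[i-1][j], dp[i][j-1]).
    ·  G  C  C  G  C  G  T  T  A  G
 ·  0  0  0  0  0  0  0  0  0  0  0
 T  0  0  0  0  0  0  0  1  1  1  1
 C  0  0  1  1  1  1  1  1  1  1  1
 T  0  0  1  1  1  1  1  2  2  2  2
 G  0  1  1  1  2  2  2  2  2  2  3
 G  0  1  1  1  2  2  3  3  3  3  3
 C  0  1  2  2  2  3  3  3  3  3  3
 C  0  1  2  3  3  3  3  3  3  3  3
 G  0  1  2  3  4  4  4  4  4  4  4
dp[8][10] = 4. One LCS (by backtracking along matches): CGGG.

4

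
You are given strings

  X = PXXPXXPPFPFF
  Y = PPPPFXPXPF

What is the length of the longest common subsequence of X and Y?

7

Taking P [1,1] → P [4,2] → P [7,3] → P [8,4] → F [9,5] → P [10,9] → F [12,10] gives a common subsequence of length 7, and the DP table's final entry dp[12][10] is also 7, so no common subsequence is longer.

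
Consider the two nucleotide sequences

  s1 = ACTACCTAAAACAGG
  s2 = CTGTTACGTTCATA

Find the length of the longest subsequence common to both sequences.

Pick C [2,1], then T [3,5], then A [4,6], then C [5,7], then C [6,11], then T [7,13], then A [13,14]; all 7 bases appear in both, in order. dp[15][14] = 7 confirms this is the maximum.

7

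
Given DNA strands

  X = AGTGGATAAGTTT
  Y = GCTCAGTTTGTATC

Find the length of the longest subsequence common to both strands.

Taking A (X #1, Y #5); then G (X #2, Y #6); then T (X #3, Y #9); then G (X #5, Y #10); then T (X #7, Y #11); then A (X #9, Y #12); then T (X #11, Y #13) gives a common subsequence of length 7. dp[13][14] = 7 confirms this is the maximum.

7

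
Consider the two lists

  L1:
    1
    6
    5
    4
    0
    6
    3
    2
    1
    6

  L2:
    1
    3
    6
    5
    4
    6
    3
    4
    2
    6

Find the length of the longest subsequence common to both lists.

One common subsequence of length 8: 1 at L1[1]=L2[1], then 6 at L1[2]=L2[3], then 5 at L1[3]=L2[4], then 4 at L1[4]=L2[5], then 6 at L1[6]=L2[6], then 3 at L1[7]=L2[7], then 2 at L1[8]=L2[9], then 6 at L1[10]=L2[10]. dp[10][10] = 8 confirms this is the maximum.

8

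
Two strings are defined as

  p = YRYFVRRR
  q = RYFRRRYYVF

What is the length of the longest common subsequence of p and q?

6

Pick R (p #2, q #1), then Y (p #3, q #2), then F (p #4, q #3), then R (p #6, q #4), then R (p #7, q #5), then R (p #8, q #6); all 6 characters appear in both, in order. Since dp[8][10] = 6, nothing longer is possible.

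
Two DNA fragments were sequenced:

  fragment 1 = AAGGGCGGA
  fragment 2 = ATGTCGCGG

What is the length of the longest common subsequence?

Let dp[i][j] be the LCS length of the first i bases of fragment 1 and the first j bases of fragment 2. dp[i][j] = dp[i-1][j-1]+1 when the i-th and j-th bases match, else max(dp[i-1][j], dp[i][j-1]).
    ·  A  T  G  T  C  G  C  G  G
 ·  0  0  0  0  0  0  0  0  0  0
 A  0  1  1  1  1  1  1  1  1  1
 A  0  1  1  1  1  1  1  1  1  1
 G  0  1  1  2  2  2  2  2  2  2
 G  0  1  1  2  2  2  3  3  3  3
 G  0  1  1  2  2  2  3  3  4  4
 C  0  1  1  2  2  3  3  4  4  4
 G  0  1  1  2  2  3  4  4  5  5
 G  0  1  1  2  2  3  4  4  5  6
 A  0  1  1  2  2  3  4  4  5  6
dp[9][9] = 6. One LCS (by backtracking along matches): AGGCGG.

6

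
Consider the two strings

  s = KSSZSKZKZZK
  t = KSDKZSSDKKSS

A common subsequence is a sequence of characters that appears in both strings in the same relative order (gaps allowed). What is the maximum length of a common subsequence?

6

Pick K [1,1]; then S [2,2]; then S [3,6]; then S [5,7]; then K [6,9]; then K [8,10]; all 6 characters appear in both, in order. The LCS DP gives dp[11][12] = 6, so this is optimal.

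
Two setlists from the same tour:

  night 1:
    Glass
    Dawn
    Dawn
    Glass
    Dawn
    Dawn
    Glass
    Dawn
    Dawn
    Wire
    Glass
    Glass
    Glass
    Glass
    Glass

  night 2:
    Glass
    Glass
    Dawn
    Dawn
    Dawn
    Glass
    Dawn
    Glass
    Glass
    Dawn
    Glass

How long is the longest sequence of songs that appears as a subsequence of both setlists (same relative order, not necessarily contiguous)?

9

Pick Glass [1,2], then Dawn [3,3], then Dawn [5,4], then Dawn [6,5], then Glass [7,6], then Dawn [9,7], then Glass [11,8], then Glass [12,9], then Glass [15,11]; all 9 songs appear in both, in order, and the DP table's final entry dp[15][11] is also 9, so no common subsequence is longer.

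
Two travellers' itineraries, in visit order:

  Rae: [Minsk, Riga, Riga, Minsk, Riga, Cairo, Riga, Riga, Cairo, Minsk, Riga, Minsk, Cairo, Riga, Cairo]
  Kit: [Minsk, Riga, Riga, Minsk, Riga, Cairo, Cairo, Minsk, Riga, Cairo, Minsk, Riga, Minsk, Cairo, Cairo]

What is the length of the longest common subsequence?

13

Pick Minsk [1,1], Riga [2,2], Riga [3,3], Minsk [4,4], Riga [5,5], Cairo [6,7], Riga [8,9], Cairo [9,10], Minsk [10,11], Riga [11,12], Minsk [12,13], Cairo [13,14], Cairo [15,15]; all 13 stops appear in both, in order. Since dp[15][15] = 13, nothing longer is possible.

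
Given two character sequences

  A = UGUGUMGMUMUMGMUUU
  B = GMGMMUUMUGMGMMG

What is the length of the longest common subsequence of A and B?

Taking G (A #2, B #1); then G (A #4, B #3); then M (A #6, B #4); then M (A #8, B #5); then U (A #9, B #7); then M (A #10, B #8); then U (A #11, B #9); then M (A #12, B #11); then G (A #13, B #12); then M (A #14, B #14) gives a common subsequence of length 10. dp[17][15] = 10 confirms this is the maximum.

10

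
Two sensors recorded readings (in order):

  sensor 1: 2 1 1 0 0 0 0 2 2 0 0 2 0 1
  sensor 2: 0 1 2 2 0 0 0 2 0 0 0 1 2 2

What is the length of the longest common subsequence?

Pick 2 [1,4] → 0 [5,5] → 0 [6,6] → 0 [7,7] → 2 [9,8] → 0 [10,9] → 0 [11,10] → 0 [13,11] → 1 [14,12]; all 9 values appear in both, in order. Since dp[14][14] = 9, nothing longer is possible.

9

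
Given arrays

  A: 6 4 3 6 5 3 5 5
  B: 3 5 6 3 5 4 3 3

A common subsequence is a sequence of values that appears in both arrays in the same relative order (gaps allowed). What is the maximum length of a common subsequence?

4

One common subsequence of length 4: 6 [1,3], 4 [2,6], 3 [3,7], 3 [6,8], and the DP table's final entry dp[8][8] is also 4, so no common subsequence is longer.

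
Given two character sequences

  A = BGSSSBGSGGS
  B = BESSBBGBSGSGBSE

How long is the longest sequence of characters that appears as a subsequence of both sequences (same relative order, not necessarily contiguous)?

9

Pick B (A #1, B #1) → S (A #3, B #3) → S (A #4, B #4) → B (A #6, B #6) → G (A #7, B #7) → S (A #8, B #9) → G (A #9, B #10) → G (A #10, B #12) → S (A #11, B #14); all 9 characters appear in both, in order. The LCS DP gives dp[11][15] = 9, so this is optimal.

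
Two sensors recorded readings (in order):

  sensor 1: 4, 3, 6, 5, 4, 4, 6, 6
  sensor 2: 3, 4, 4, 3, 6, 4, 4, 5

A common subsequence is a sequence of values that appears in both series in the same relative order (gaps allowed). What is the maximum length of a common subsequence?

Taking 4 (sensor 1 #1, sensor 2 #3), 3 (sensor 1 #2, sensor 2 #4), 6 (sensor 1 #3, sensor 2 #5), 4 (sensor 1 #5, sensor 2 #6), 4 (sensor 1 #6, sensor 2 #7) gives a common subsequence of length 5. Since dp[8][8] = 5, nothing longer is possible.

5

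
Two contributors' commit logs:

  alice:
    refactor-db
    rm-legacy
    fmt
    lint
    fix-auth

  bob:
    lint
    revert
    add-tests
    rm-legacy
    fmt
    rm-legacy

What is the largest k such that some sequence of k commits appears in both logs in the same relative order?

Pick rm-legacy [2,4], then fmt [3,5]; all 2 commits appear in both, in order, and the DP table's final entry dp[5][6] is also 2, so no common subsequence is longer.

2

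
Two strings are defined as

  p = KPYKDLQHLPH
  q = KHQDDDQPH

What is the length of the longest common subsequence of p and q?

5

One common subsequence of length 5: K at p[1]=q[1]; then D at p[5]=q[6]; then Q at p[7]=q[7]; then P at p[10]=q[8]; then H at p[11]=q[9], and the DP table's final entry dp[11][9] is also 5, so no common subsequence is longer.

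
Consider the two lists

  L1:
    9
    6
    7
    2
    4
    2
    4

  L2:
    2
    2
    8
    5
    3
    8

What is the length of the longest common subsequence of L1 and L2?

Let dp[i][j] be the LCS length of the first i values of L1 and the first j values of L2. dp[i][j] = dp[i-1][j-1]+1 when the i-th and j-th values match, else max(dp[i-1][j], dp[i][j-1]).
    ·  2  2  8  5  3  8
 ·  0  0  0  0  0  0  0
 9  0  0  0  0  0  0  0
 6  0  0  0  0  0  0  0
 7  0  0  0  0  0  0  0
 2  0  1  1  1  1  1  1
 4  0  1  1  1  1  1  1
 2  0  1  2  2  2  2  2
 4  0  1  2  2  2  2  2
dp[7][6] = 2. One LCS (by backtracking along matches): 2, 2.

2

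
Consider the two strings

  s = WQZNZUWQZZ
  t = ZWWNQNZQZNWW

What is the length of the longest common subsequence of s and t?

6

Let dp[i][j] be the LCS length of the first i characters of s and the first j characters of t. dp[i][j] = dp[i-1][j-1]+1 when the i-th and j-th characters match, else max(dp[i-1][j], dp[i][j-1]).
    ·  Z  W  W  N  Q  N  Z  Q  Z  N  W  W
 ·  0  0  0  0  0  0  0  0  0  0  0  0  0
 W  0  0  1  1  1  1  1  1  1  1  1  1  1
 Q  0  0  1  1  1  2  2  2  2  2  2  2  2
 Z  0  1  1  1  1  2  2  3  3  3  3  3  3
 N  0  1  1  1  2  2  3  3  3  3  4  4  4
 Z  0  1  1  1  2  2  3  4  4  4  4  4  4
 U  0  1  1  1  2  2  3  4  4  4  4  4  4
 W  0  1  2  2  2  2  3  4  4  4  4  5  5
 Q  0  1  2  2  2  3  3  4  5  5  5  5  5
 Z  0  1  2  2  2  3  3  4  5  6  6  6  6
 Z  0  1  2  2  2  3  3  4  5  6  6  6  6
dp[10][12] = 6. One LCS (by backtracking along matches): WQNZQZ.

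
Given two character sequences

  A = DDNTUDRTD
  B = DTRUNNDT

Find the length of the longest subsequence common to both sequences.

5

Let dp[i][j] be the LCS length of the first i characters of A and the first j characters of B. dp[i][j] = dp[i-1][j-1]+1 when the i-th and j-th characters match, else max(dp[i-1][j], dp[i][j-1]).
    ·  D  T  R  U  N  N  D  T
 ·  0  0  0  0  0  0  0  0  0
 D  0  1  1  1  1  1  1  1  1
 D  0  1  1  1  1  1  1  2  2
 N  0  1  1  1  1  2  2  2  2
 T  0  1  2  2  2  2  2  2  3
 U  0  1  2  2  3  3  3  3  3
 D  0  1  2  2  3  3  3  4  4
 R  0  1  2  3  3  3  3  4  4
 T  0  1  2  3  3  3  3  4  5
 D  0  1  2  3  3  3  3  4  5
dp[9][8] = 5. One LCS (by backtracking along matches): DTUDT.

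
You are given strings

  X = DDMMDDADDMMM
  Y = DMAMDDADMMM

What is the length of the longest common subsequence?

Match D [2,1]; then M [3,2]; then M [4,4]; then D [5,5]; then D [6,6]; then A [7,7]; then D [9,8]; then M [10,9]; then M [11,10]; then M [12,11] — 10 characters in the same relative order in both. Since dp[12][11] = 10, nothing longer is possible.

10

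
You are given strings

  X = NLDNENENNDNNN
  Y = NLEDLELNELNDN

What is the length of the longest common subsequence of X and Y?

Taking N (X #1, Y #1) → L (X #2, Y #2) → D (X #3, Y #4) → E (X #5, Y #6) → N (X #6, Y #8) → E (X #7, Y #9) → N (X #9, Y #11) → D (X #10, Y #12) → N (X #13, Y #13) gives a common subsequence of length 9. dp[13][13] = 9 confirms this is the maximum.

9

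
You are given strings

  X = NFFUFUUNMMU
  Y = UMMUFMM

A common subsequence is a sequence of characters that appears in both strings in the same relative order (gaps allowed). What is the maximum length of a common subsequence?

4

Let dp[i][j] be the LCS length of the first i characters of X and the first j characters of Y. dp[i][j] = dp[i-1][j-1]+1 when the i-th and j-th characters match, else max(dp[i-1][j], dp[i][j-1]).
    ·  U  M  M  U  F  M  M
 ·  0  0  0  0  0  0  0  0
 N  0  0  0  0  0  0  0  0
 F  0  0  0  0  0  1  1  1
 F  0  0  0  0  0  1  1  1
 U  0  1  1  1  1  1  1  1
 F  0  1  1  1  1  2  2  2
 U  0  1  1  1  2  2  2  2
 U  0  1  1  1  2  2  2  2
 N  0  1  1  1  2  2  2  2
 M  0  1  2  2  2  2  3  3
 M  0  1  2  3  3  3  3  4
 U  0  1  2  3  4  4  4  4
dp[11][7] = 4. One LCS (by backtracking along matches): UFMM.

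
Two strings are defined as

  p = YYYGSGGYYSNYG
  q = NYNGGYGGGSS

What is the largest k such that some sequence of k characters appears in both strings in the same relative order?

6

Pick Y at p[1]=q[2], then Y at p[3]=q[6], then G at p[4]=q[7], then G at p[6]=q[8], then G at p[7]=q[9], then S at p[10]=q[11]; all 6 characters appear in both, in order, and the DP table's final entry dp[13][11] is also 6, so no common subsequence is longer.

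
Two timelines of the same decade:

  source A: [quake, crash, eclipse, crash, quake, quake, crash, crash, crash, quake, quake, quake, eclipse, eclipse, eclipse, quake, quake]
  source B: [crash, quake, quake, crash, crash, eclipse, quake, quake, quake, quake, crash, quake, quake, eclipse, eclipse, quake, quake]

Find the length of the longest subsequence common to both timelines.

One common subsequence of length 12: quake (source A #1, source B #3) → crash (source A #2, source B #5) → eclipse (source A #3, source B #6) → quake (source A #5, source B #9) → quake (source A #6, source B #10) → crash (source A #9, source B #11) → quake (source A #11, source B #12) → quake (source A #12, source B #13) → eclipse (source A #14, source B #14) → eclipse (source A #15, source B #15) → quake (source A #16, source B #16) → quake (source A #17, source B #17). Since dp[17][17] = 12, nothing longer is possible.

12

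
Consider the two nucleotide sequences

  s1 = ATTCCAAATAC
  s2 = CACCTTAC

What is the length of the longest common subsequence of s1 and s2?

6

One common subsequence of length 6: A at s1[1]=s2[2], then C at s1[4]=s2[3], then C at s1[5]=s2[4], then T at s1[9]=s2[6], then A at s1[10]=s2[7], then C at s1[11]=s2[8], and the DP table's final entry dp[11][8] is also 6, so no common subsequence is longer.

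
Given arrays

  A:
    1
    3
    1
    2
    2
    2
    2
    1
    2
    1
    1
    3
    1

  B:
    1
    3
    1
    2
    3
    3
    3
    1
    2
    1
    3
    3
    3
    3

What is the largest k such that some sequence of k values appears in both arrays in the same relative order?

8

Pick 1 [1,1] → 3 [2,2] → 1 [3,3] → 2 [4,4] → 1 [8,8] → 2 [9,9] → 1 [10,10] → 3 [12,14]; all 8 values appear in both, in order. Since dp[13][14] = 8, nothing longer is possible.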